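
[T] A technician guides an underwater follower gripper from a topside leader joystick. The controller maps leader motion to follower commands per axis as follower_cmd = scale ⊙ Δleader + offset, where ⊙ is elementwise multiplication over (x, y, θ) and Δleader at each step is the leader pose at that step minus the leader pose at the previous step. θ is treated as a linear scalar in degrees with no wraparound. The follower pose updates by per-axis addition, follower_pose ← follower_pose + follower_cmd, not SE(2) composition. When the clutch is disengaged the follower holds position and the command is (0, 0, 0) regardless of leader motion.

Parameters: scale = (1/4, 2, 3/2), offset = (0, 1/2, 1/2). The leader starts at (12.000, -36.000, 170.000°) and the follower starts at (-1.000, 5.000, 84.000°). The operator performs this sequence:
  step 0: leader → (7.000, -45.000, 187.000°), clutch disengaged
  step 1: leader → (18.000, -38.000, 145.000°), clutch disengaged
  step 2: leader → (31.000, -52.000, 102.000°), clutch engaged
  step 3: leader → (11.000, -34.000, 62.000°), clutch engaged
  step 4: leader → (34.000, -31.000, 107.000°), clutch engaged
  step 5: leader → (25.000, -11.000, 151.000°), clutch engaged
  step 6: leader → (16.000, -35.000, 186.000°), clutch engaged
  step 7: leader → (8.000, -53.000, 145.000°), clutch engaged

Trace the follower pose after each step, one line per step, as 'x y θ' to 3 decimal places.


-1.000 5.000 84.000
-1.000 5.000 84.000
2.250 -22.500 20.000
-2.750 14.000 -39.500
3.000 20.500 28.500
0.750 61.000 95.000
-1.500 13.500 148.000
-3.500 -22.000 87.000

step 0: Δleader=(-5.000, -9.000, 17.000°), disengaged; cmd=(0,0,0) → follower holds at (-1.000, 5.000, 84.000°)
step 1: Δleader=(11.000, 7.000, -42.000°), disengaged; cmd=(0,0,0) → follower holds at (-1.000, 5.000, 84.000°)
step 2: Δleader=(13.000, -14.000, -43.000°), engaged; cmd=(3.250, -27.500, -64.000°) → follower=(2.250, -22.500, 20.000°)
step 3: Δleader=(-20.000, 18.000, -40.000°), engaged; cmd=(-5.000, 36.500, -59.500°) → follower=(-2.750, 14.000, -39.500°)
step 4: Δleader=(23.000, 3.000, 45.000°), engaged; cmd=(5.750, 6.500, 68.000°) → follower=(3.000, 20.500, 28.500°)
step 5: Δleader=(-9.000, 20.000, 44.000°), engaged; cmd=(-2.250, 40.500, 66.500°) → follower=(0.750, 61.000, 95.000°)
step 6: Δleader=(-9.000, -24.000, 35.000°), engaged; cmd=(-2.250, -47.500, 53.000°) → follower=(-1.500, 13.500, 148.000°)
step 7: Δleader=(-8.000, -18.000, -41.000°), engaged; cmd=(-2.000, -35.500, -61.000°) → follower=(-3.500, -22.000, 87.000°)


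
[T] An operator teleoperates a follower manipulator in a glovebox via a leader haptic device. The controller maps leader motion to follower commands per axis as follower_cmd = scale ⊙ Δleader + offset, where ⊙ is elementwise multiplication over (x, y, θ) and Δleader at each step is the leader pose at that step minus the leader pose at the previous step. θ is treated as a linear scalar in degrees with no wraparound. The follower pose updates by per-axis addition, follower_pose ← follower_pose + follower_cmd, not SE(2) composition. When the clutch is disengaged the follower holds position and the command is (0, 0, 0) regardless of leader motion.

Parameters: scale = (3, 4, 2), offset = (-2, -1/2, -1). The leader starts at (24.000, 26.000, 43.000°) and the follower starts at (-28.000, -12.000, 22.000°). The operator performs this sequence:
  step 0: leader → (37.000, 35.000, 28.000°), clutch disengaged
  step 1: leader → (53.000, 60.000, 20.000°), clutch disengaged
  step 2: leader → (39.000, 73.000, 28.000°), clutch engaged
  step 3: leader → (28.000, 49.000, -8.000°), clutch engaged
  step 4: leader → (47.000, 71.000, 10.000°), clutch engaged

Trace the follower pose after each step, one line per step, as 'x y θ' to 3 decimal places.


step 0: Δleader=(13.000, 9.000, -15.000°), disengaged; cmd=(0,0,0) → follower holds at (-28.000, -12.000, 22.000°)
step 1: Δleader=(16.000, 25.000, -8.000°), disengaged; cmd=(0,0,0) → follower holds at (-28.000, -12.000, 22.000°)
step 2: Δleader=(-14.000, 13.000, 8.000°), engaged; cmd=(-44.000, 51.500, 15.000°) → follower=(-72.000, 39.500, 37.000°)
step 3: Δleader=(-11.000, -24.000, -36.000°), engaged; cmd=(-35.000, -96.500, -73.000°) → follower=(-107.000, -57.000, -36.000°)
step 4: Δleader=(19.000, 22.000, 18.000°), engaged; cmd=(55.000, 87.500, 35.000°) → follower=(-52.000, 30.500, -1.000°)

-28.000 -12.000 22.000
-28.000 -12.000 22.000
-72.000 39.500 37.000
-107.000 -57.000 -36.000
-52.000 30.500 -1.000


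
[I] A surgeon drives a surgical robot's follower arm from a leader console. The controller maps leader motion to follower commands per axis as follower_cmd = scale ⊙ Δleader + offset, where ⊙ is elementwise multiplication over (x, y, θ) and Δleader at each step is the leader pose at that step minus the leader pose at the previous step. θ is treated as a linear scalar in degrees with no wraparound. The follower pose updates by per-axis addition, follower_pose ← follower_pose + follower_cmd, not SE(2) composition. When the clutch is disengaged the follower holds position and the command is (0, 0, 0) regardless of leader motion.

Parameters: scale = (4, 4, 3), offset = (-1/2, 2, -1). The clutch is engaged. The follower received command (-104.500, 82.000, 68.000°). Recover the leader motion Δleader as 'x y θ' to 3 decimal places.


axis x: (-104.500 − -1/2) / (4) = -26.000
axis y: (82.000 − 2) / (4) = 20.000
axis θ: (68.000 − -1) / (3) = 23.000

-26.000 20.000 23.000


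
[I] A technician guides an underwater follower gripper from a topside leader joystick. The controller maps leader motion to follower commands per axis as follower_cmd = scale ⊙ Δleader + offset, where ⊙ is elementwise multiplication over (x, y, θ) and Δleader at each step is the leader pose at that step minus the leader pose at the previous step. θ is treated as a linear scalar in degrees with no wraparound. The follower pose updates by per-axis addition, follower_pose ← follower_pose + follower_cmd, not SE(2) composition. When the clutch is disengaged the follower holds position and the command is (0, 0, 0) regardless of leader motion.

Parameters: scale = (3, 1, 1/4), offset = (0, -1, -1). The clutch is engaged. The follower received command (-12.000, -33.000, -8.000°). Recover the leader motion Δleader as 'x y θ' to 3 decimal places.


axis x: (-12.000 − 0) / (3) = -4.000
axis y: (-33.000 − -1) / (1) = -32.000
axis θ: (-8.000 − -1) / (1/4) = -28.000

-4.000 -32.000 -28.000


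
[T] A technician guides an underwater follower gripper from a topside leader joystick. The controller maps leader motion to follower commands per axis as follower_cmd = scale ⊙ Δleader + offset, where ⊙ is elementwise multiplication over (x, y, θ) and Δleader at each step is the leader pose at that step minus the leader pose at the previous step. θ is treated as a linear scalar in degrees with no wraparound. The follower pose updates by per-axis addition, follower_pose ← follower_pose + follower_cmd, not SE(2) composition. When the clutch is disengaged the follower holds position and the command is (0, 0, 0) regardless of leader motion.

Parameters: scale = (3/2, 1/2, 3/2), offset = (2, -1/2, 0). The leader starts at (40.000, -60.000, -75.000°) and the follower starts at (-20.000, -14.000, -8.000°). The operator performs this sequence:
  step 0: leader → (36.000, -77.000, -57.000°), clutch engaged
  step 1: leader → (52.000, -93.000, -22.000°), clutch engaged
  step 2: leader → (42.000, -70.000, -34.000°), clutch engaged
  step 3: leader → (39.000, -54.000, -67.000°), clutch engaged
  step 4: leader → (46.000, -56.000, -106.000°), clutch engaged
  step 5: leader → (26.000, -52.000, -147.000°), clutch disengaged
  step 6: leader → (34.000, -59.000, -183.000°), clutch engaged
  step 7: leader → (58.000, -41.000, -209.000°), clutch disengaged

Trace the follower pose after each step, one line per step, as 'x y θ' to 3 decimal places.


step 0: Δleader=(-4.000, -17.000, 18.000°), engaged; cmd=(-4.000, -9.000, 27.000°) → follower=(-24.000, -23.000, 19.000°)
step 1: Δleader=(16.000, -16.000, 35.000°), engaged; cmd=(26.000, -8.500, 52.500°) → follower=(2.000, -31.500, 71.500°)
step 2: Δleader=(-10.000, 23.000, -12.000°), engaged; cmd=(-13.000, 11.000, -18.000°) → follower=(-11.000, -20.500, 53.500°)
step 3: Δleader=(-3.000, 16.000, -33.000°), engaged; cmd=(-2.500, 7.500, -49.500°) → follower=(-13.500, -13.000, 4.000°)
step 4: Δleader=(7.000, -2.000, -39.000°), engaged; cmd=(12.500, -1.500, -58.500°) → follower=(-1.000, -14.500, -54.500°)
step 5: Δleader=(-20.000, 4.000, -41.000°), disengaged; cmd=(0,0,0) → follower holds at (-1.000, -14.500, -54.500°)
step 6: Δleader=(8.000, -7.000, -36.000°), engaged; cmd=(14.000, -4.000, -54.000°) → follower=(13.000, -18.500, -108.500°)
step 7: Δleader=(24.000, 18.000, -26.000°), disengaged; cmd=(0,0,0) → follower holds at (13.000, -18.500, -108.500°)

-24.000 -23.000 19.000
2.000 -31.500 71.500
-11.000 -20.500 53.500
-13.500 -13.000 4.000
-1.000 -14.500 -54.500
-1.000 -14.500 -54.500
13.000 -18.500 -108.500
13.000 -18.500 -108.500


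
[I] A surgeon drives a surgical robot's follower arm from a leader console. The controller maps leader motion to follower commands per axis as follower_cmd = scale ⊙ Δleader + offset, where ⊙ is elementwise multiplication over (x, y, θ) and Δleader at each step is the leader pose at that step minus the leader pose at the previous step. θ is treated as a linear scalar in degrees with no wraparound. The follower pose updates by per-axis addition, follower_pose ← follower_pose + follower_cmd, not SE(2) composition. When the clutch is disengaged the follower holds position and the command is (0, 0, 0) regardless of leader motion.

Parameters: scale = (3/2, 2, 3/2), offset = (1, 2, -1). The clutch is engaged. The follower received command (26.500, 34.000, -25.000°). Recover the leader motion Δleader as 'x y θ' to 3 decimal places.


17.000 16.000 -16.000

axis x: (26.500 − 1) / (3/2) = 17.000
axis y: (34.000 − 2) / (2) = 16.000
axis θ: (-25.000 − -1) / (3/2) = -16.000


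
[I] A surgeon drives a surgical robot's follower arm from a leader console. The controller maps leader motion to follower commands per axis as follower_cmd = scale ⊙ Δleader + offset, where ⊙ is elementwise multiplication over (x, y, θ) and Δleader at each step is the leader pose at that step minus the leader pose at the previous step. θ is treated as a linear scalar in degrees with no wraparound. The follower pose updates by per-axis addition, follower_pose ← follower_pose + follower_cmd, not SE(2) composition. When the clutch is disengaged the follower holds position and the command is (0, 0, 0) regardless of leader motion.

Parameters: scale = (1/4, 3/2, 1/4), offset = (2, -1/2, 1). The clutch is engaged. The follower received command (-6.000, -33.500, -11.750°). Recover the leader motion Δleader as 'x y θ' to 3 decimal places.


-32.000 -22.000 -51.000

axis x: (-6.000 − 2) / (1/4) = -32.000
axis y: (-33.500 − -1/2) / (3/2) = -22.000
axis θ: (-11.750 − 1) / (1/4) = -51.000


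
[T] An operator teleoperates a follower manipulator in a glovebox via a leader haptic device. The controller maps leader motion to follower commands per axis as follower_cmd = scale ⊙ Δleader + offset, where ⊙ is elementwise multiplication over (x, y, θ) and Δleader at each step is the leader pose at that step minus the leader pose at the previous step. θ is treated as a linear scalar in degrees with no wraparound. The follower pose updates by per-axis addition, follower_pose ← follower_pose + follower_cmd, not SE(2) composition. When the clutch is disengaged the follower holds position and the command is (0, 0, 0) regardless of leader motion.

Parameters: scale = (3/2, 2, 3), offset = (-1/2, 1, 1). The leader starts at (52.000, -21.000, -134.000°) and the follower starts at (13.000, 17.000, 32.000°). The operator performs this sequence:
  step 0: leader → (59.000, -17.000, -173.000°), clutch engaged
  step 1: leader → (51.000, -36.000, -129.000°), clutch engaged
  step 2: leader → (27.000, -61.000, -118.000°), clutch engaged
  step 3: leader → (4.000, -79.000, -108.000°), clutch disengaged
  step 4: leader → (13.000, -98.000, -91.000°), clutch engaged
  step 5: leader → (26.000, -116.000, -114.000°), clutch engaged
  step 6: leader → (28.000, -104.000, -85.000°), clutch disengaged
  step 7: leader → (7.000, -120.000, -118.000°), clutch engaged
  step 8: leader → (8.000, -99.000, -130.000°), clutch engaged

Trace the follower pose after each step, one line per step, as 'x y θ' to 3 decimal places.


step 0: Δleader=(7.000, 4.000, -39.000°), engaged; cmd=(10.000, 9.000, -116.000°) → follower=(23.000, 26.000, -84.000°)
step 1: Δleader=(-8.000, -19.000, 44.000°), engaged; cmd=(-12.500, -37.000, 133.000°) → follower=(10.500, -11.000, 49.000°)
step 2: Δleader=(-24.000, -25.000, 11.000°), engaged; cmd=(-36.500, -49.000, 34.000°) → follower=(-26.000, -60.000, 83.000°)
step 3: Δleader=(-23.000, -18.000, 10.000°), disengaged; cmd=(0,0,0) → follower holds at (-26.000, -60.000, 83.000°)
step 4: Δleader=(9.000, -19.000, 17.000°), engaged; cmd=(13.000, -37.000, 52.000°) → follower=(-13.000, -97.000, 135.000°)
step 5: Δleader=(13.000, -18.000, -23.000°), engaged; cmd=(19.000, -35.000, -68.000°) → follower=(6.000, -132.000, 67.000°)
step 6: Δleader=(2.000, 12.000, 29.000°), disengaged; cmd=(0,0,0) → follower holds at (6.000, -132.000, 67.000°)
step 7: Δleader=(-21.000, -16.000, -33.000°), engaged; cmd=(-32.000, -31.000, -98.000°) → follower=(-26.000, -163.000, -31.000°)
step 8: Δleader=(1.000, 21.000, -12.000°), engaged; cmd=(1.000, 43.000, -35.000°) → follower=(-25.000, -120.000, -66.000°)

23.000 26.000 -84.000
10.500 -11.000 49.000
-26.000 -60.000 83.000
-26.000 -60.000 83.000
-13.000 -97.000 135.000
6.000 -132.000 67.000
6.000 -132.000 67.000
-26.000 -163.000 -31.000
-25.000 -120.000 -66.000


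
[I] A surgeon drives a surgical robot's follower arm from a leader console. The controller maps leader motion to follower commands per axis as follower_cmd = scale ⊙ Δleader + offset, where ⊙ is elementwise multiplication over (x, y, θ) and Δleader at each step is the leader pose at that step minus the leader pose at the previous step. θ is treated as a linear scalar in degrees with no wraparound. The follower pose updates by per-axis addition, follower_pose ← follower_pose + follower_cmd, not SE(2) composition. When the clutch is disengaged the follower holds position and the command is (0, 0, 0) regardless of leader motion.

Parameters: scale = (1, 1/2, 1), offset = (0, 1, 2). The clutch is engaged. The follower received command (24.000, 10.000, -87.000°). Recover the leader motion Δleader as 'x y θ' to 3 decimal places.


axis x: (24.000 − 0) / (1) = 24.000
axis y: (10.000 − 1) / (1/2) = 18.000
axis θ: (-87.000 − 2) / (1) = -89.000

24.000 18.000 -89.000


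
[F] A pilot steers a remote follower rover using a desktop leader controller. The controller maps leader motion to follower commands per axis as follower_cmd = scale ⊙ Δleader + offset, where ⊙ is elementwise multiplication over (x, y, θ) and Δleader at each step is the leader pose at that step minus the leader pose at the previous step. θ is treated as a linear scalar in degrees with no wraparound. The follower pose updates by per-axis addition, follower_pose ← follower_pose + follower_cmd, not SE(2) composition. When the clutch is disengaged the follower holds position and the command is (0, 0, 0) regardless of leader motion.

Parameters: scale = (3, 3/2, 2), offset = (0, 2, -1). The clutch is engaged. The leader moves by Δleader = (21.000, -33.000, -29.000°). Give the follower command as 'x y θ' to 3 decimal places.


axis x: 3·21.000 + 0 = 63.000
axis y: 3/2·-33.000 + 2 = -47.500
axis θ: 2·-29.000 + -1 = -59.000

63.000 -47.500 -59.000


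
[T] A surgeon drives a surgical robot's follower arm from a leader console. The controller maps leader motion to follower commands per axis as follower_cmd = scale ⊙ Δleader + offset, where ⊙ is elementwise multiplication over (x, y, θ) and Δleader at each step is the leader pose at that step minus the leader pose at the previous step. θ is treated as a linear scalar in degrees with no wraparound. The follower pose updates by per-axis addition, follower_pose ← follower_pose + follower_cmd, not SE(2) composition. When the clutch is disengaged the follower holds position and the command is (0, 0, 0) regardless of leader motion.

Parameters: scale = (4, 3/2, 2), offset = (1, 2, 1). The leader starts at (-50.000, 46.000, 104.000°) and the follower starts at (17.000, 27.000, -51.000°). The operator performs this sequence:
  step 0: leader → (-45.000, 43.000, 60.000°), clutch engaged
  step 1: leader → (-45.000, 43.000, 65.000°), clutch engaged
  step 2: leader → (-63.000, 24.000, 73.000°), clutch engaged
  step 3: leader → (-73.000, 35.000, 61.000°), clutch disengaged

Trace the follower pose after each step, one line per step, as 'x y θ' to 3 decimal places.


step 0: Δleader=(5.000, -3.000, -44.000°), engaged; cmd=(21.000, -2.500, -87.000°) → follower=(38.000, 24.500, -138.000°)
step 1: Δleader=(0.000, 0.000, 5.000°), engaged; cmd=(1.000, 2.000, 11.000°) → follower=(39.000, 26.500, -127.000°)
step 2: Δleader=(-18.000, -19.000, 8.000°), engaged; cmd=(-71.000, -26.500, 17.000°) → follower=(-32.000, 0.000, -110.000°)
step 3: Δleader=(-10.000, 11.000, -12.000°), disengaged; cmd=(0,0,0) → follower holds at (-32.000, 0.000, -110.000°)

38.000 24.500 -138.000
39.000 26.500 -127.000
-32.000 0.000 -110.000
-32.000 0.000 -110.000


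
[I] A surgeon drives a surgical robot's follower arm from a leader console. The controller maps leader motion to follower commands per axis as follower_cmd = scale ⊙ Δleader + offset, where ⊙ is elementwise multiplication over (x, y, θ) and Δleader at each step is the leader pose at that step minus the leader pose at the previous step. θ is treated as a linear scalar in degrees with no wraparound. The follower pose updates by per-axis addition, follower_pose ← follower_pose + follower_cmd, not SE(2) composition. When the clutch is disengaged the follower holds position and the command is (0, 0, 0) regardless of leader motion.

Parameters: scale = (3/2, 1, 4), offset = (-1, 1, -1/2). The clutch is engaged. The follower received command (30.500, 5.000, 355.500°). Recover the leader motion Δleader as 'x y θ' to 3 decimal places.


21.000 4.000 89.000

axis x: (30.500 − -1) / (3/2) = 21.000
axis y: (5.000 − 1) / (1) = 4.000
axis θ: (355.500 − -1/2) / (4) = 89.000


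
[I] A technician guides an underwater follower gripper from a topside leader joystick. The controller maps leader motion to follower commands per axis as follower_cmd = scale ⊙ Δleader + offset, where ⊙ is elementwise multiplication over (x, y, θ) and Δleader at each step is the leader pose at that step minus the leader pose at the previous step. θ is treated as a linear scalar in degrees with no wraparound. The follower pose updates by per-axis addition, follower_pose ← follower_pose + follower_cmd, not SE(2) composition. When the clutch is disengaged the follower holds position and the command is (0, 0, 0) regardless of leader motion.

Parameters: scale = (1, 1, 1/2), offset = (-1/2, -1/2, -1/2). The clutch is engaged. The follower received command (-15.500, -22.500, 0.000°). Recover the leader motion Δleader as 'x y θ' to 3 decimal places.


-15.000 -22.000 1.000

axis x: (-15.500 − -1/2) / (1) = -15.000
axis y: (-22.500 − -1/2) / (1) = -22.000
axis θ: (0.000 − -1/2) / (1/2) = 1.000


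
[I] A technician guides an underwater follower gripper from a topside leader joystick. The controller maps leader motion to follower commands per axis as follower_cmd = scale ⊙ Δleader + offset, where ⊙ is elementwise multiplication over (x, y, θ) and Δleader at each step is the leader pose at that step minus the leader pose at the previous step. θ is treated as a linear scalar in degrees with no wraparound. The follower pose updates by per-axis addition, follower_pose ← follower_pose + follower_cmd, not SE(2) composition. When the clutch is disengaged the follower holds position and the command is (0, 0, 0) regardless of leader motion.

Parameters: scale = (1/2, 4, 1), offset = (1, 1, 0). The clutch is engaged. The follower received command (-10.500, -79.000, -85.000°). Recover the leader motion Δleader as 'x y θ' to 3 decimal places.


axis x: (-10.500 − 1) / (1/2) = -23.000
axis y: (-79.000 − 1) / (4) = -20.000
axis θ: (-85.000 − 0) / (1) = -85.000

-23.000 -20.000 -85.000


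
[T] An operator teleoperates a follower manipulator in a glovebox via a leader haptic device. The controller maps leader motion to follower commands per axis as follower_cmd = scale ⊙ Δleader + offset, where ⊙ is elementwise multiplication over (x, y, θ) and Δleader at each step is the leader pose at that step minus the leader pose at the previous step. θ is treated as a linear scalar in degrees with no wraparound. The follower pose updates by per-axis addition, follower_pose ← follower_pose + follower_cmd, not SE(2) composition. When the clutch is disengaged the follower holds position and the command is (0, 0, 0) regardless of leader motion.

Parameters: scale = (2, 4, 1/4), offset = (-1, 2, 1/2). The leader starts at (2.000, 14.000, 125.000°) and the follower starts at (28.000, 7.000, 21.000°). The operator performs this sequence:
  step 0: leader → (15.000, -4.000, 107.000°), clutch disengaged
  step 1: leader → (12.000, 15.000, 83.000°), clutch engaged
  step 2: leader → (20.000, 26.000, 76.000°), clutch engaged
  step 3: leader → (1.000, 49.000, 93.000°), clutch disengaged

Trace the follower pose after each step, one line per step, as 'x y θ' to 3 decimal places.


step 0: Δleader=(13.000, -18.000, -18.000°), disengaged; cmd=(0,0,0) → follower holds at (28.000, 7.000, 21.000°)
step 1: Δleader=(-3.000, 19.000, -24.000°), engaged; cmd=(-7.000, 78.000, -5.500°) → follower=(21.000, 85.000, 15.500°)
step 2: Δleader=(8.000, 11.000, -7.000°), engaged; cmd=(15.000, 46.000, -1.250°) → follower=(36.000, 131.000, 14.250°)
step 3: Δleader=(-19.000, 23.000, 17.000°), disengaged; cmd=(0,0,0) → follower holds at (36.000, 131.000, 14.250°)

28.000 7.000 21.000
21.000 85.000 15.500
36.000 131.000 14.250
36.000 131.000 14.250


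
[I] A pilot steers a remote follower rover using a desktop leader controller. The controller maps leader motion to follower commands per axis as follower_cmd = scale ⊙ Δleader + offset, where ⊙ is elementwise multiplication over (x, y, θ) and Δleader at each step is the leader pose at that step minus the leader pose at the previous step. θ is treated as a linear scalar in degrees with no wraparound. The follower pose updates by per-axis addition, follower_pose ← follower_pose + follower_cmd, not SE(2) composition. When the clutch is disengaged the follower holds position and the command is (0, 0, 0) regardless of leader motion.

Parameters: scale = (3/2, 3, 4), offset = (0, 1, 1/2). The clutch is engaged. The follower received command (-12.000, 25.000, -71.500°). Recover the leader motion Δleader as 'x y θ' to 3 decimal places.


-8.000 8.000 -18.000

axis x: (-12.000 − 0) / (3/2) = -8.000
axis y: (25.000 − 1) / (3) = 8.000
axis θ: (-71.500 − 1/2) / (4) = -18.000


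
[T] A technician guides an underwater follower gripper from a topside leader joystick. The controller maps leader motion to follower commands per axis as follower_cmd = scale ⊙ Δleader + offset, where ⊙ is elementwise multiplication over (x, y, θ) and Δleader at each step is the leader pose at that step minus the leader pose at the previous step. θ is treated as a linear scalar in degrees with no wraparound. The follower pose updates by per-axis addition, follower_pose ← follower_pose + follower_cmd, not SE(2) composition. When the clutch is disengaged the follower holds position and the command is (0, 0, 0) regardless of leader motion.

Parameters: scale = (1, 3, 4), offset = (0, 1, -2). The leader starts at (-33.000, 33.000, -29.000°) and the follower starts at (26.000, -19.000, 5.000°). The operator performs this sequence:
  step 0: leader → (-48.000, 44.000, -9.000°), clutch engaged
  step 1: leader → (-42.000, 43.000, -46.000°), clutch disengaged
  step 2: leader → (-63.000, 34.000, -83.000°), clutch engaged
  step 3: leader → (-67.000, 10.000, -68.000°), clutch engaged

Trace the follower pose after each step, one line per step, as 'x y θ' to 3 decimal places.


11.000 15.000 83.000
11.000 15.000 83.000
-10.000 -11.000 -67.000
-14.000 -82.000 -9.000

step 0: Δleader=(-15.000, 11.000, 20.000°), engaged; cmd=(-15.000, 34.000, 78.000°) → follower=(11.000, 15.000, 83.000°)
step 1: Δleader=(6.000, -1.000, -37.000°), disengaged; cmd=(0,0,0) → follower holds at (11.000, 15.000, 83.000°)
step 2: Δleader=(-21.000, -9.000, -37.000°), engaged; cmd=(-21.000, -26.000, -150.000°) → follower=(-10.000, -11.000, -67.000°)
step 3: Δleader=(-4.000, -24.000, 15.000°), engaged; cmd=(-4.000, -71.000, 58.000°) → follower=(-14.000, -82.000, -9.000°)


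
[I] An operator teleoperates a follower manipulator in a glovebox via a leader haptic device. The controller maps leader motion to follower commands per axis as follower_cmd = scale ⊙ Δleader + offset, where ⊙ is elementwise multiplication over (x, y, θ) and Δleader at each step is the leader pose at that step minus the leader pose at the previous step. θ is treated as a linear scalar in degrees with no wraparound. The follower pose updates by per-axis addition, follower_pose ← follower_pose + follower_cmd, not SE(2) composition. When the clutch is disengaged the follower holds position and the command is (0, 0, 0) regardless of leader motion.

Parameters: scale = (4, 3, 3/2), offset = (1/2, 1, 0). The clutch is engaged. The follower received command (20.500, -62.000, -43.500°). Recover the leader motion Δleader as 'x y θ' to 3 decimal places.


5.000 -21.000 -29.000

axis x: (20.500 − 1/2) / (4) = 5.000
axis y: (-62.000 − 1) / (3) = -21.000
axis θ: (-43.500 − 0) / (3/2) = -29.000


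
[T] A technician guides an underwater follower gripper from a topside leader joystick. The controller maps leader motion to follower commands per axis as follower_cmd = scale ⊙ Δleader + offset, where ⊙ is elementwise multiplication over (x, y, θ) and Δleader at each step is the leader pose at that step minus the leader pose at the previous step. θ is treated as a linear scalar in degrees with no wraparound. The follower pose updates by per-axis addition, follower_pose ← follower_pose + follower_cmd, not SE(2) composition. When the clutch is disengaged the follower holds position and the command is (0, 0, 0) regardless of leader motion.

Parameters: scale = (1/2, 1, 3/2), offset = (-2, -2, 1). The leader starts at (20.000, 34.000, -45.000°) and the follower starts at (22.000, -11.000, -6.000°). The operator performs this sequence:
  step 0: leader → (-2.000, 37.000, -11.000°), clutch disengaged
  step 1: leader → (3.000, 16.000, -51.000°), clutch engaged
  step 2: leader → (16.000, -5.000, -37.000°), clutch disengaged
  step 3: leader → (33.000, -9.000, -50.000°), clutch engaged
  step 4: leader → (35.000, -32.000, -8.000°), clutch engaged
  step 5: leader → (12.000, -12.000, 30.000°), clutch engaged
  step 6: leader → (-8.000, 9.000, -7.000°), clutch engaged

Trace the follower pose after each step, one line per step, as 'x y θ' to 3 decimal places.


step 0: Δleader=(-22.000, 3.000, 34.000°), disengaged; cmd=(0,0,0) → follower holds at (22.000, -11.000, -6.000°)
step 1: Δleader=(5.000, -21.000, -40.000°), engaged; cmd=(0.500, -23.000, -59.000°) → follower=(22.500, -34.000, -65.000°)
step 2: Δleader=(13.000, -21.000, 14.000°), disengaged; cmd=(0,0,0) → follower holds at (22.500, -34.000, -65.000°)
step 3: Δleader=(17.000, -4.000, -13.000°), engaged; cmd=(6.500, -6.000, -18.500°) → follower=(29.000, -40.000, -83.500°)
step 4: Δleader=(2.000, -23.000, 42.000°), engaged; cmd=(-1.000, -25.000, 64.000°) → follower=(28.000, -65.000, -19.500°)
step 5: Δleader=(-23.000, 20.000, 38.000°), engaged; cmd=(-13.500, 18.000, 58.000°) → follower=(14.500, -47.000, 38.500°)
step 6: Δleader=(-20.000, 21.000, -37.000°), engaged; cmd=(-12.000, 19.000, -54.500°) → follower=(2.500, -28.000, -16.000°)

22.000 -11.000 -6.000
22.500 -34.000 -65.000
22.500 -34.000 -65.000
29.000 -40.000 -83.500
28.000 -65.000 -19.500
14.500 -47.000 38.500
2.500 -28.000 -16.000


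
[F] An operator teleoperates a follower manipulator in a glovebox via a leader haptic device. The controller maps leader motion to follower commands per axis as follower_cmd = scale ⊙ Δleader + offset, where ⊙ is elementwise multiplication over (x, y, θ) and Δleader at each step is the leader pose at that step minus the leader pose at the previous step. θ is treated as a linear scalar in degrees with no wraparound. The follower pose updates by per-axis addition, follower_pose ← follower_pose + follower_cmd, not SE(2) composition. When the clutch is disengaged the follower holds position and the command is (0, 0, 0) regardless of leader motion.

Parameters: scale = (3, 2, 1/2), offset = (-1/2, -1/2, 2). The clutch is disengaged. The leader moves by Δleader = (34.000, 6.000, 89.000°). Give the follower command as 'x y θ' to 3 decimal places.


clutch disengaged → follower holds; cmd = (0, 0, 0)

0.000 0.000 0.000


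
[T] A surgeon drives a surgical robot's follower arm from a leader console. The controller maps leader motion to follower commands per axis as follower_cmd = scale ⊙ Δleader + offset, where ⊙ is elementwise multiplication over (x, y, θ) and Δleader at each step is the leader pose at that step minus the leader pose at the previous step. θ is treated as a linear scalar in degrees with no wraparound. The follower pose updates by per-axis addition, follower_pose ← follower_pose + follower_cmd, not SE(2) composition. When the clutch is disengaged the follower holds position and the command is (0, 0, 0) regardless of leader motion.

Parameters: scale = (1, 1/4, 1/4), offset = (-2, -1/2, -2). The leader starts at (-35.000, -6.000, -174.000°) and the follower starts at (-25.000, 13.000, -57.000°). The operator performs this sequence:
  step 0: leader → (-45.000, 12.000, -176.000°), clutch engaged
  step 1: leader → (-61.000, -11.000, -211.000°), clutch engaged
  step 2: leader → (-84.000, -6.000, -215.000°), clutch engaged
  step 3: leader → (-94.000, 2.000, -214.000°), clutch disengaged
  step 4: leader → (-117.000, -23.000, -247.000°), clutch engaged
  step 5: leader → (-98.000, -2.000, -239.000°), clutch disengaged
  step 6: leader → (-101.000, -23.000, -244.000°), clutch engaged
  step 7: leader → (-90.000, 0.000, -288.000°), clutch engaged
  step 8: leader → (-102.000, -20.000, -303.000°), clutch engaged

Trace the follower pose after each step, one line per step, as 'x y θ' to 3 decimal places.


step 0: Δleader=(-10.000, 18.000, -2.000°), engaged; cmd=(-12.000, 4.000, -2.500°) → follower=(-37.000, 17.000, -59.500°)
step 1: Δleader=(-16.000, -23.000, -35.000°), engaged; cmd=(-18.000, -6.250, -10.750°) → follower=(-55.000, 10.750, -70.250°)
step 2: Δleader=(-23.000, 5.000, -4.000°), engaged; cmd=(-25.000, 0.750, -3.000°) → follower=(-80.000, 11.500, -73.250°)
step 3: Δleader=(-10.000, 8.000, 1.000°), disengaged; cmd=(0,0,0) → follower holds at (-80.000, 11.500, -73.250°)
step 4: Δleader=(-23.000, -25.000, -33.000°), engaged; cmd=(-25.000, -6.750, -10.250°) → follower=(-105.000, 4.750, -83.500°)
step 5: Δleader=(19.000, 21.000, 8.000°), disengaged; cmd=(0,0,0) → follower holds at (-105.000, 4.750, -83.500°)
step 6: Δleader=(-3.000, -21.000, -5.000°), engaged; cmd=(-5.000, -5.750, -3.250°) → follower=(-110.000, -1.000, -86.750°)
step 7: Δleader=(11.000, 23.000, -44.000°), engaged; cmd=(9.000, 5.250, -13.000°) → follower=(-101.000, 4.250, -99.750°)
step 8: Δleader=(-12.000, -20.000, -15.000°), engaged; cmd=(-14.000, -5.500, -5.750°) → follower=(-115.000, -1.250, -105.500°)

-37.000 17.000 -59.500
-55.000 10.750 -70.250
-80.000 11.500 -73.250
-80.000 11.500 -73.250
-105.000 4.750 -83.500
-105.000 4.750 -83.500
-110.000 -1.000 -86.750
-101.000 4.250 -99.750
-115.000 -1.250 -105.500


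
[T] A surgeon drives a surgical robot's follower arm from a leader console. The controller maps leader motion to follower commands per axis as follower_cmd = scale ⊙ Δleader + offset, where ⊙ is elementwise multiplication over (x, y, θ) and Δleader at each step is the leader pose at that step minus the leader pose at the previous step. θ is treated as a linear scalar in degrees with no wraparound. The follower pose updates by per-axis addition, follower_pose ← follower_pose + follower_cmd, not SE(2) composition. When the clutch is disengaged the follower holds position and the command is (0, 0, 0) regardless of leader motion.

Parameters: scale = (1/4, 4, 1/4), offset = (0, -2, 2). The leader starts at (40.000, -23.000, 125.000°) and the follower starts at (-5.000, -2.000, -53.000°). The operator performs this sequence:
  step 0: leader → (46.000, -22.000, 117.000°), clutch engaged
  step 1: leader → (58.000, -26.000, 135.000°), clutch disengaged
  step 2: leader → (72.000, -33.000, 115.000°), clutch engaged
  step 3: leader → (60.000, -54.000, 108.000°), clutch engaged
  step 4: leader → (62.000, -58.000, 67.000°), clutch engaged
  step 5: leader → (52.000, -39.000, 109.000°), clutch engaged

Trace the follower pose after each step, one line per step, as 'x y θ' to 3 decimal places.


-3.500 0.000 -53.000
-3.500 0.000 -53.000
0.000 -30.000 -56.000
-3.000 -116.000 -55.750
-2.500 -134.000 -64.000
-5.000 -60.000 -51.500

step 0: Δleader=(6.000, 1.000, -8.000°), engaged; cmd=(1.500, 2.000, 0.000°) → follower=(-3.500, 0.000, -53.000°)
step 1: Δleader=(12.000, -4.000, 18.000°), disengaged; cmd=(0,0,0) → follower holds at (-3.500, 0.000, -53.000°)
step 2: Δleader=(14.000, -7.000, -20.000°), engaged; cmd=(3.500, -30.000, -3.000°) → follower=(0.000, -30.000, -56.000°)
step 3: Δleader=(-12.000, -21.000, -7.000°), engaged; cmd=(-3.000, -86.000, 0.250°) → follower=(-3.000, -116.000, -55.750°)
step 4: Δleader=(2.000, -4.000, -41.000°), engaged; cmd=(0.500, -18.000, -8.250°) → follower=(-2.500, -134.000, -64.000°)
step 5: Δleader=(-10.000, 19.000, 42.000°), engaged; cmd=(-2.500, 74.000, 12.500°) → follower=(-5.000, -60.000, -51.500°)


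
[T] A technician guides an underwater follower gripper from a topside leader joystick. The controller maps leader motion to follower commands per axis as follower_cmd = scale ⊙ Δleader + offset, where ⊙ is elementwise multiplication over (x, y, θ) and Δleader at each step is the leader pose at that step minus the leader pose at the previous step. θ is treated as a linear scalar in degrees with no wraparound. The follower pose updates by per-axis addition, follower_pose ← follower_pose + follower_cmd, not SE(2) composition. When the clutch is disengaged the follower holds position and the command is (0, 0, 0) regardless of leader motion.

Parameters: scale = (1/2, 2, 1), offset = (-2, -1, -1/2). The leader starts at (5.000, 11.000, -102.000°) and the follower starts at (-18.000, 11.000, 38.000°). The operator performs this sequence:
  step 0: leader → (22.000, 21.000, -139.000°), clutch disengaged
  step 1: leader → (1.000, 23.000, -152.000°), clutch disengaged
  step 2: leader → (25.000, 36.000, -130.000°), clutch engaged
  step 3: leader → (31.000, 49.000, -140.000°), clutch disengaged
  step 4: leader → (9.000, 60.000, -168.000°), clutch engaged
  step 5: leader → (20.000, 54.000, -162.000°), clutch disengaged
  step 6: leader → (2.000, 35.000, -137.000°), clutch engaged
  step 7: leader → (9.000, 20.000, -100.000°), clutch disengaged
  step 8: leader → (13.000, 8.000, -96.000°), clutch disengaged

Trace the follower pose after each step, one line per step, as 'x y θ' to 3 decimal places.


-18.000 11.000 38.000
-18.000 11.000 38.000
-8.000 36.000 59.500
-8.000 36.000 59.500
-21.000 57.000 31.000
-21.000 57.000 31.000
-32.000 18.000 55.500
-32.000 18.000 55.500
-32.000 18.000 55.500

step 0: Δleader=(17.000, 10.000, -37.000°), disengaged; cmd=(0,0,0) → follower holds at (-18.000, 11.000, 38.000°)
step 1: Δleader=(-21.000, 2.000, -13.000°), disengaged; cmd=(0,0,0) → follower holds at (-18.000, 11.000, 38.000°)
step 2: Δleader=(24.000, 13.000, 22.000°), engaged; cmd=(10.000, 25.000, 21.500°) → follower=(-8.000, 36.000, 59.500°)
step 3: Δleader=(6.000, 13.000, -10.000°), disengaged; cmd=(0,0,0) → follower holds at (-8.000, 36.000, 59.500°)
step 4: Δleader=(-22.000, 11.000, -28.000°), engaged; cmd=(-13.000, 21.000, -28.500°) → follower=(-21.000, 57.000, 31.000°)
step 5: Δleader=(11.000, -6.000, 6.000°), disengaged; cmd=(0,0,0) → follower holds at (-21.000, 57.000, 31.000°)
step 6: Δleader=(-18.000, -19.000, 25.000°), engaged; cmd=(-11.000, -39.000, 24.500°) → follower=(-32.000, 18.000, 55.500°)
step 7: Δleader=(7.000, -15.000, 37.000°), disengaged; cmd=(0,0,0) → follower holds at (-32.000, 18.000, 55.500°)
step 8: Δleader=(4.000, -12.000, 4.000°), disengaged; cmd=(0,0,0) → follower holds at (-32.000, 18.000, 55.500°)


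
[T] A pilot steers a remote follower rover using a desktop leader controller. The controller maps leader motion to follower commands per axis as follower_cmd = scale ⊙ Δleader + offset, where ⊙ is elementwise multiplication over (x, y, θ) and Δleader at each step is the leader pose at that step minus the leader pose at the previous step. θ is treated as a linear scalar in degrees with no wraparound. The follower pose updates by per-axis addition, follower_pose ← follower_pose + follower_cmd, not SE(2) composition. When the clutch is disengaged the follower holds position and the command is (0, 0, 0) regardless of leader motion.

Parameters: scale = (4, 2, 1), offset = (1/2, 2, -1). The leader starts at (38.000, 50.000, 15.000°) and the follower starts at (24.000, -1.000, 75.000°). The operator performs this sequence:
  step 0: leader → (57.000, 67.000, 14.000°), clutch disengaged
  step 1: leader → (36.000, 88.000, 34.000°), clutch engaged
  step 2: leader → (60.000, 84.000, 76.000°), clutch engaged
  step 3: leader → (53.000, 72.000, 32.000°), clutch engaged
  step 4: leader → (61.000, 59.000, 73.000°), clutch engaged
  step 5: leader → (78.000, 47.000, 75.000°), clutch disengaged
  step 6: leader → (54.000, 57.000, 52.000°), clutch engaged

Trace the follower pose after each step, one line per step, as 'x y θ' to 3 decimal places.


step 0: Δleader=(19.000, 17.000, -1.000°), disengaged; cmd=(0,0,0) → follower holds at (24.000, -1.000, 75.000°)
step 1: Δleader=(-21.000, 21.000, 20.000°), engaged; cmd=(-83.500, 44.000, 19.000°) → follower=(-59.500, 43.000, 94.000°)
step 2: Δleader=(24.000, -4.000, 42.000°), engaged; cmd=(96.500, -6.000, 41.000°) → follower=(37.000, 37.000, 135.000°)
step 3: Δleader=(-7.000, -12.000, -44.000°), engaged; cmd=(-27.500, -22.000, -45.000°) → follower=(9.500, 15.000, 90.000°)
step 4: Δleader=(8.000, -13.000, 41.000°), engaged; cmd=(32.500, -24.000, 40.000°) → follower=(42.000, -9.000, 130.000°)
step 5: Δleader=(17.000, -12.000, 2.000°), disengaged; cmd=(0,0,0) → follower holds at (42.000, -9.000, 130.000°)
step 6: Δleader=(-24.000, 10.000, -23.000°), engaged; cmd=(-95.500, 22.000, -24.000°) → follower=(-53.500, 13.000, 106.000°)

24.000 -1.000 75.000
-59.500 43.000 94.000
37.000 37.000 135.000
9.500 15.000 90.000
42.000 -9.000 130.000
42.000 -9.000 130.000
-53.500 13.000 106.000


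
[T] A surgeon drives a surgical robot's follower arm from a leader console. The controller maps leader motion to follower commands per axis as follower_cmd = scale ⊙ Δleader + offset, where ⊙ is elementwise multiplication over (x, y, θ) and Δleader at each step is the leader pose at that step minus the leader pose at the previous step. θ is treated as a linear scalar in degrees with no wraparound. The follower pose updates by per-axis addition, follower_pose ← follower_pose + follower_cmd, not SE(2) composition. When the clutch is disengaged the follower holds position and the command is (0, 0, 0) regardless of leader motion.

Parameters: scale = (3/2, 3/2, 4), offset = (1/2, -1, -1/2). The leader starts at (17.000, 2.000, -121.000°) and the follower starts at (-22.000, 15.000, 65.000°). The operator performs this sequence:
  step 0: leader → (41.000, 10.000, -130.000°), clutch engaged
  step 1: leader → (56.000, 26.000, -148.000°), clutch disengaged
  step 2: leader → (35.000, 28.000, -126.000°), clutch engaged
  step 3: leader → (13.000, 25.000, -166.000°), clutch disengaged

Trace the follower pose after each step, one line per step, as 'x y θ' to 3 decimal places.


14.500 26.000 28.500
14.500 26.000 28.500
-16.500 28.000 116.000
-16.500 28.000 116.000

step 0: Δleader=(24.000, 8.000, -9.000°), engaged; cmd=(36.500, 11.000, -36.500°) → follower=(14.500, 26.000, 28.500°)
step 1: Δleader=(15.000, 16.000, -18.000°), disengaged; cmd=(0,0,0) → follower holds at (14.500, 26.000, 28.500°)
step 2: Δleader=(-21.000, 2.000, 22.000°), engaged; cmd=(-31.000, 2.000, 87.500°) → follower=(-16.500, 28.000, 116.000°)
step 3: Δleader=(-22.000, -3.000, -40.000°), disengaged; cmd=(0,0,0) → follower holds at (-16.500, 28.000, 116.000°)
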